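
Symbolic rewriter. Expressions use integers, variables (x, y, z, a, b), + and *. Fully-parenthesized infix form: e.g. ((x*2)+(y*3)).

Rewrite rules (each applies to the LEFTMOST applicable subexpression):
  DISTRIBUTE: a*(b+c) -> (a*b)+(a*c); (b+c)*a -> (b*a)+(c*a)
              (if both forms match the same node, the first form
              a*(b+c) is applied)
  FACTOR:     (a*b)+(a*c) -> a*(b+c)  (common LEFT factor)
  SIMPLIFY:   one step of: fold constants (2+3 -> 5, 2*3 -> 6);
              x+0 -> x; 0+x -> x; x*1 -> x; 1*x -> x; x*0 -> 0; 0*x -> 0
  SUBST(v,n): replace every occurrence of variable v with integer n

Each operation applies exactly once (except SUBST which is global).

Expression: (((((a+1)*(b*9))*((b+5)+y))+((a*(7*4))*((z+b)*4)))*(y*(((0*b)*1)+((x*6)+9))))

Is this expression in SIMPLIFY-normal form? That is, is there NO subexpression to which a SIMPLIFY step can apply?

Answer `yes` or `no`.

Expression: (((((a+1)*(b*9))*((b+5)+y))+((a*(7*4))*((z+b)*4)))*(y*(((0*b)*1)+((x*6)+9))))
Scanning for simplifiable subexpressions (pre-order)...
  at root: (((((a+1)*(b*9))*((b+5)+y))+((a*(7*4))*((z+b)*4)))*(y*(((0*b)*1)+((x*6)+9)))) (not simplifiable)
  at L: ((((a+1)*(b*9))*((b+5)+y))+((a*(7*4))*((z+b)*4))) (not simplifiable)
  at LL: (((a+1)*(b*9))*((b+5)+y)) (not simplifiable)
  at LLL: ((a+1)*(b*9)) (not simplifiable)
  at LLLL: (a+1) (not simplifiable)
  at LLLR: (b*9) (not simplifiable)
  at LLR: ((b+5)+y) (not simplifiable)
  at LLRL: (b+5) (not simplifiable)
  at LR: ((a*(7*4))*((z+b)*4)) (not simplifiable)
  at LRL: (a*(7*4)) (not simplifiable)
  at LRLR: (7*4) (SIMPLIFIABLE)
  at LRR: ((z+b)*4) (not simplifiable)
  at LRRL: (z+b) (not simplifiable)
  at R: (y*(((0*b)*1)+((x*6)+9))) (not simplifiable)
  at RR: (((0*b)*1)+((x*6)+9)) (not simplifiable)
  at RRL: ((0*b)*1) (SIMPLIFIABLE)
  at RRLL: (0*b) (SIMPLIFIABLE)
  at RRR: ((x*6)+9) (not simplifiable)
  at RRRL: (x*6) (not simplifiable)
Found simplifiable subexpr at path LRLR: (7*4)
One SIMPLIFY step would give: (((((a+1)*(b*9))*((b+5)+y))+((a*28)*((z+b)*4)))*(y*(((0*b)*1)+((x*6)+9))))
-> NOT in normal form.

Answer: no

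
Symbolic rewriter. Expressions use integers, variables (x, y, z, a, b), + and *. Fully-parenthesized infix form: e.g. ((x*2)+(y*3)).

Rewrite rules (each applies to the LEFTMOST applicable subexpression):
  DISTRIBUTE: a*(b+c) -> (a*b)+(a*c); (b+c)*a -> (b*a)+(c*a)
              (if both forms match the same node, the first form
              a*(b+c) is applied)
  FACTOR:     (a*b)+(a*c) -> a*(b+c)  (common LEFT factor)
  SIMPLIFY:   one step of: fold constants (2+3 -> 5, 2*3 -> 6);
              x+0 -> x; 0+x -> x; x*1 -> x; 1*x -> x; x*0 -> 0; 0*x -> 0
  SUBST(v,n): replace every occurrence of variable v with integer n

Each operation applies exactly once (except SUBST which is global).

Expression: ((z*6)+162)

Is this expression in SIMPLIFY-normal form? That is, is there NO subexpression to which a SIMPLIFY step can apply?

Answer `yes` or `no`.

Expression: ((z*6)+162)
Scanning for simplifiable subexpressions (pre-order)...
  at root: ((z*6)+162) (not simplifiable)
  at L: (z*6) (not simplifiable)
Result: no simplifiable subexpression found -> normal form.

Answer: yes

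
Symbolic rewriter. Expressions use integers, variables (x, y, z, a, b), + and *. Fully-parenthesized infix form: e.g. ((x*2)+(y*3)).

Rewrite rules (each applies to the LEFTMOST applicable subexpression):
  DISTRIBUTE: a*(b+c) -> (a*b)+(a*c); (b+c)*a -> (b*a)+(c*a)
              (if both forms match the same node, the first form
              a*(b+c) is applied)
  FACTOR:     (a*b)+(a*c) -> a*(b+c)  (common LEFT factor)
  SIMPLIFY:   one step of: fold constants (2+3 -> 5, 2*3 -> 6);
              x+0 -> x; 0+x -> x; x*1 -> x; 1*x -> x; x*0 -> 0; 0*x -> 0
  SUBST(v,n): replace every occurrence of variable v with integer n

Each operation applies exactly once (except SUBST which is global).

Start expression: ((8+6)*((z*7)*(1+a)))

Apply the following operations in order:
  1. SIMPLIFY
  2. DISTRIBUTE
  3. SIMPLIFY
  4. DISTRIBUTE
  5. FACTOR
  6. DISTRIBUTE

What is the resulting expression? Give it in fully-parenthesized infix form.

Answer: ((14*(z*7))+(14*((z*7)*a)))

Derivation:
Start: ((8+6)*((z*7)*(1+a)))
Apply SIMPLIFY at L (target: (8+6)): ((8+6)*((z*7)*(1+a))) -> (14*((z*7)*(1+a)))
Apply DISTRIBUTE at R (target: ((z*7)*(1+a))): (14*((z*7)*(1+a))) -> (14*(((z*7)*1)+((z*7)*a)))
Apply SIMPLIFY at RL (target: ((z*7)*1)): (14*(((z*7)*1)+((z*7)*a))) -> (14*((z*7)+((z*7)*a)))
Apply DISTRIBUTE at root (target: (14*((z*7)+((z*7)*a)))): (14*((z*7)+((z*7)*a))) -> ((14*(z*7))+(14*((z*7)*a)))
Apply FACTOR at root (target: ((14*(z*7))+(14*((z*7)*a)))): ((14*(z*7))+(14*((z*7)*a))) -> (14*((z*7)+((z*7)*a)))
Apply DISTRIBUTE at root (target: (14*((z*7)+((z*7)*a)))): (14*((z*7)+((z*7)*a))) -> ((14*(z*7))+(14*((z*7)*a)))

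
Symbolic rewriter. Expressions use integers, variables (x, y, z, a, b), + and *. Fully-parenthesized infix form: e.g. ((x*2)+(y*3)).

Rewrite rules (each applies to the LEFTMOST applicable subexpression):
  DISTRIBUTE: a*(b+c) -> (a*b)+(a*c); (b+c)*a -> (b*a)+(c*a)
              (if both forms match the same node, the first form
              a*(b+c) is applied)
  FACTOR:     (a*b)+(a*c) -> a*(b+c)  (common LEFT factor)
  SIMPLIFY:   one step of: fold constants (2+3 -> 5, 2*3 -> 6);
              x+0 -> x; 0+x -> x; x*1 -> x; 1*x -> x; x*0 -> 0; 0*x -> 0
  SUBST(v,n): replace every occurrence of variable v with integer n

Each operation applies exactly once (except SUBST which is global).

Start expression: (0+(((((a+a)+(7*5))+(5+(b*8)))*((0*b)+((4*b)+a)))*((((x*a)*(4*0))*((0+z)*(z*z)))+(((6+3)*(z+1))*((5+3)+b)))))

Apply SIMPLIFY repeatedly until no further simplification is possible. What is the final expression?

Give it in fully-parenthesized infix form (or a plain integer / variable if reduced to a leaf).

Answer: (((((a+a)+35)+(5+(b*8)))*((4*b)+a))*((9*(z+1))*(8+b)))

Derivation:
Start: (0+(((((a+a)+(7*5))+(5+(b*8)))*((0*b)+((4*b)+a)))*((((x*a)*(4*0))*((0+z)*(z*z)))+(((6+3)*(z+1))*((5+3)+b)))))
Step 1: at root: (0+(((((a+a)+(7*5))+(5+(b*8)))*((0*b)+((4*b)+a)))*((((x*a)*(4*0))*((0+z)*(z*z)))+(((6+3)*(z+1))*((5+3)+b))))) -> (((((a+a)+(7*5))+(5+(b*8)))*((0*b)+((4*b)+a)))*((((x*a)*(4*0))*((0+z)*(z*z)))+(((6+3)*(z+1))*((5+3)+b)))); overall: (0+(((((a+a)+(7*5))+(5+(b*8)))*((0*b)+((4*b)+a)))*((((x*a)*(4*0))*((0+z)*(z*z)))+(((6+3)*(z+1))*((5+3)+b))))) -> (((((a+a)+(7*5))+(5+(b*8)))*((0*b)+((4*b)+a)))*((((x*a)*(4*0))*((0+z)*(z*z)))+(((6+3)*(z+1))*((5+3)+b))))
Step 2: at LLLR: (7*5) -> 35; overall: (((((a+a)+(7*5))+(5+(b*8)))*((0*b)+((4*b)+a)))*((((x*a)*(4*0))*((0+z)*(z*z)))+(((6+3)*(z+1))*((5+3)+b)))) -> (((((a+a)+35)+(5+(b*8)))*((0*b)+((4*b)+a)))*((((x*a)*(4*0))*((0+z)*(z*z)))+(((6+3)*(z+1))*((5+3)+b))))
Step 3: at LRL: (0*b) -> 0; overall: (((((a+a)+35)+(5+(b*8)))*((0*b)+((4*b)+a)))*((((x*a)*(4*0))*((0+z)*(z*z)))+(((6+3)*(z+1))*((5+3)+b)))) -> (((((a+a)+35)+(5+(b*8)))*(0+((4*b)+a)))*((((x*a)*(4*0))*((0+z)*(z*z)))+(((6+3)*(z+1))*((5+3)+b))))
Step 4: at LR: (0+((4*b)+a)) -> ((4*b)+a); overall: (((((a+a)+35)+(5+(b*8)))*(0+((4*b)+a)))*((((x*a)*(4*0))*((0+z)*(z*z)))+(((6+3)*(z+1))*((5+3)+b)))) -> (((((a+a)+35)+(5+(b*8)))*((4*b)+a))*((((x*a)*(4*0))*((0+z)*(z*z)))+(((6+3)*(z+1))*((5+3)+b))))
Step 5: at RLLR: (4*0) -> 0; overall: (((((a+a)+35)+(5+(b*8)))*((4*b)+a))*((((x*a)*(4*0))*((0+z)*(z*z)))+(((6+3)*(z+1))*((5+3)+b)))) -> (((((a+a)+35)+(5+(b*8)))*((4*b)+a))*((((x*a)*0)*((0+z)*(z*z)))+(((6+3)*(z+1))*((5+3)+b))))
Step 6: at RLL: ((x*a)*0) -> 0; overall: (((((a+a)+35)+(5+(b*8)))*((4*b)+a))*((((x*a)*0)*((0+z)*(z*z)))+(((6+3)*(z+1))*((5+3)+b)))) -> (((((a+a)+35)+(5+(b*8)))*((4*b)+a))*((0*((0+z)*(z*z)))+(((6+3)*(z+1))*((5+3)+b))))
Step 7: at RL: (0*((0+z)*(z*z))) -> 0; overall: (((((a+a)+35)+(5+(b*8)))*((4*b)+a))*((0*((0+z)*(z*z)))+(((6+3)*(z+1))*((5+3)+b)))) -> (((((a+a)+35)+(5+(b*8)))*((4*b)+a))*(0+(((6+3)*(z+1))*((5+3)+b))))
Step 8: at R: (0+(((6+3)*(z+1))*((5+3)+b))) -> (((6+3)*(z+1))*((5+3)+b)); overall: (((((a+a)+35)+(5+(b*8)))*((4*b)+a))*(0+(((6+3)*(z+1))*((5+3)+b)))) -> (((((a+a)+35)+(5+(b*8)))*((4*b)+a))*(((6+3)*(z+1))*((5+3)+b)))
Step 9: at RLL: (6+3) -> 9; overall: (((((a+a)+35)+(5+(b*8)))*((4*b)+a))*(((6+3)*(z+1))*((5+3)+b))) -> (((((a+a)+35)+(5+(b*8)))*((4*b)+a))*((9*(z+1))*((5+3)+b)))
Step 10: at RRL: (5+3) -> 8; overall: (((((a+a)+35)+(5+(b*8)))*((4*b)+a))*((9*(z+1))*((5+3)+b))) -> (((((a+a)+35)+(5+(b*8)))*((4*b)+a))*((9*(z+1))*(8+b)))
Fixed point: (((((a+a)+35)+(5+(b*8)))*((4*b)+a))*((9*(z+1))*(8+b)))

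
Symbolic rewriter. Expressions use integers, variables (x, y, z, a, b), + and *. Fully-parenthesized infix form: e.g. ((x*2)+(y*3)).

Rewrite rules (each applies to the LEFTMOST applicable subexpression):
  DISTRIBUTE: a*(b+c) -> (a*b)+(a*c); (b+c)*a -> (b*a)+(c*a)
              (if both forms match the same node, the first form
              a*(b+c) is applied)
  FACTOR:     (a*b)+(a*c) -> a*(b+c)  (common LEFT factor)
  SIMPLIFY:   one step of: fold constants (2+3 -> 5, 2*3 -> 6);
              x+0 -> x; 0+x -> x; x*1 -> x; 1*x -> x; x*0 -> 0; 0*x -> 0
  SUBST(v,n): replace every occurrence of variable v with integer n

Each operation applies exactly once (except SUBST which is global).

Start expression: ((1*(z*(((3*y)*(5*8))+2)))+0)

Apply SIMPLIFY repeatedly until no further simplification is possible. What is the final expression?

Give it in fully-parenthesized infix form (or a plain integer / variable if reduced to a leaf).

Answer: (z*(((3*y)*40)+2))

Derivation:
Start: ((1*(z*(((3*y)*(5*8))+2)))+0)
Step 1: at root: ((1*(z*(((3*y)*(5*8))+2)))+0) -> (1*(z*(((3*y)*(5*8))+2))); overall: ((1*(z*(((3*y)*(5*8))+2)))+0) -> (1*(z*(((3*y)*(5*8))+2)))
Step 2: at root: (1*(z*(((3*y)*(5*8))+2))) -> (z*(((3*y)*(5*8))+2)); overall: (1*(z*(((3*y)*(5*8))+2))) -> (z*(((3*y)*(5*8))+2))
Step 3: at RLR: (5*8) -> 40; overall: (z*(((3*y)*(5*8))+2)) -> (z*(((3*y)*40)+2))
Fixed point: (z*(((3*y)*40)+2))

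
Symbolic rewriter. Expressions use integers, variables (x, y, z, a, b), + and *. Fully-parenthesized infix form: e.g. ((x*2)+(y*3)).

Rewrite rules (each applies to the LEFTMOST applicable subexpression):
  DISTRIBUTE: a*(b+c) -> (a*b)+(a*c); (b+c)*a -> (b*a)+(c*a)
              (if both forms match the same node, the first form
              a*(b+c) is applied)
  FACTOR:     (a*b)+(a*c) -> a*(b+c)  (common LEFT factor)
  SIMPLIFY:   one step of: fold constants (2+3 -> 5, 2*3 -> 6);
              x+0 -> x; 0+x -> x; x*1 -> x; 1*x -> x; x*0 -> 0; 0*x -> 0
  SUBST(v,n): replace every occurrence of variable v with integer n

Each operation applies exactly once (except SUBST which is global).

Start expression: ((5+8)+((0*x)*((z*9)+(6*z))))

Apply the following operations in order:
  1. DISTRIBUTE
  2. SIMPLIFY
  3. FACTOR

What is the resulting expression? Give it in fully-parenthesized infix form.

Answer: (13+((0*x)*((z*9)+(6*z))))

Derivation:
Start: ((5+8)+((0*x)*((z*9)+(6*z))))
Apply DISTRIBUTE at R (target: ((0*x)*((z*9)+(6*z)))): ((5+8)+((0*x)*((z*9)+(6*z)))) -> ((5+8)+(((0*x)*(z*9))+((0*x)*(6*z))))
Apply SIMPLIFY at L (target: (5+8)): ((5+8)+(((0*x)*(z*9))+((0*x)*(6*z)))) -> (13+(((0*x)*(z*9))+((0*x)*(6*z))))
Apply FACTOR at R (target: (((0*x)*(z*9))+((0*x)*(6*z)))): (13+(((0*x)*(z*9))+((0*x)*(6*z)))) -> (13+((0*x)*((z*9)+(6*z))))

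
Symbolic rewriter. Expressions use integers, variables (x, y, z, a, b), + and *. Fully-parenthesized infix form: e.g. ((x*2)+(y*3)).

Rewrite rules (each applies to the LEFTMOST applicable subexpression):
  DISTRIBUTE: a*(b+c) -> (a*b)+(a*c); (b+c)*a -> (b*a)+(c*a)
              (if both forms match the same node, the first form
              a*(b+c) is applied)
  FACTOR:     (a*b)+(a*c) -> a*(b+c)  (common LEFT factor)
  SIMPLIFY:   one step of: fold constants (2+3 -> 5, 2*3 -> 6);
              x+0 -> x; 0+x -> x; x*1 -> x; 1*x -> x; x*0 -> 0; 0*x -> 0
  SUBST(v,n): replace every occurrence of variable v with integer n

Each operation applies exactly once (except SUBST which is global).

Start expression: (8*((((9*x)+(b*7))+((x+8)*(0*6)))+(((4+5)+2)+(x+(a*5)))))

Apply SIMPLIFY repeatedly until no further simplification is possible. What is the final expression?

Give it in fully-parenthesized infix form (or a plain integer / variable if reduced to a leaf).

Start: (8*((((9*x)+(b*7))+((x+8)*(0*6)))+(((4+5)+2)+(x+(a*5)))))
Step 1: at RLRR: (0*6) -> 0; overall: (8*((((9*x)+(b*7))+((x+8)*(0*6)))+(((4+5)+2)+(x+(a*5))))) -> (8*((((9*x)+(b*7))+((x+8)*0))+(((4+5)+2)+(x+(a*5)))))
Step 2: at RLR: ((x+8)*0) -> 0; overall: (8*((((9*x)+(b*7))+((x+8)*0))+(((4+5)+2)+(x+(a*5))))) -> (8*((((9*x)+(b*7))+0)+(((4+5)+2)+(x+(a*5)))))
Step 3: at RL: (((9*x)+(b*7))+0) -> ((9*x)+(b*7)); overall: (8*((((9*x)+(b*7))+0)+(((4+5)+2)+(x+(a*5))))) -> (8*(((9*x)+(b*7))+(((4+5)+2)+(x+(a*5)))))
Step 4: at RRLL: (4+5) -> 9; overall: (8*(((9*x)+(b*7))+(((4+5)+2)+(x+(a*5))))) -> (8*(((9*x)+(b*7))+((9+2)+(x+(a*5)))))
Step 5: at RRL: (9+2) -> 11; overall: (8*(((9*x)+(b*7))+((9+2)+(x+(a*5))))) -> (8*(((9*x)+(b*7))+(11+(x+(a*5)))))
Fixed point: (8*(((9*x)+(b*7))+(11+(x+(a*5)))))

Answer: (8*(((9*x)+(b*7))+(11+(x+(a*5)))))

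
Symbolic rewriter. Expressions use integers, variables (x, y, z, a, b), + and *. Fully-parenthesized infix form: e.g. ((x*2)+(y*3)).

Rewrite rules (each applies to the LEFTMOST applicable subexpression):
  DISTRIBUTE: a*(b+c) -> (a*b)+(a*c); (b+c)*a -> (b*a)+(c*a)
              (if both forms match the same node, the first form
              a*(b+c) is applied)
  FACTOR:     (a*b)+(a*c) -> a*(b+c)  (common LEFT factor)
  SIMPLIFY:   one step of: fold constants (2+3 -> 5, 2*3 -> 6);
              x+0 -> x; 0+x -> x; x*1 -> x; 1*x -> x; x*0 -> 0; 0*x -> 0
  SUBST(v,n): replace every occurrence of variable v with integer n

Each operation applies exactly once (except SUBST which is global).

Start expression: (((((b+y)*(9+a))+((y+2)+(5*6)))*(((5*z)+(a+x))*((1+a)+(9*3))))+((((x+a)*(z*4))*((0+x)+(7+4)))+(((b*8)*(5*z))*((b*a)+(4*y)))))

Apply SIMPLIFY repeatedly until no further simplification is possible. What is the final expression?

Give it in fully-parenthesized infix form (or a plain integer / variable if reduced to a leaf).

Start: (((((b+y)*(9+a))+((y+2)+(5*6)))*(((5*z)+(a+x))*((1+a)+(9*3))))+((((x+a)*(z*4))*((0+x)+(7+4)))+(((b*8)*(5*z))*((b*a)+(4*y)))))
Step 1: at LLRR: (5*6) -> 30; overall: (((((b+y)*(9+a))+((y+2)+(5*6)))*(((5*z)+(a+x))*((1+a)+(9*3))))+((((x+a)*(z*4))*((0+x)+(7+4)))+(((b*8)*(5*z))*((b*a)+(4*y))))) -> (((((b+y)*(9+a))+((y+2)+30))*(((5*z)+(a+x))*((1+a)+(9*3))))+((((x+a)*(z*4))*((0+x)+(7+4)))+(((b*8)*(5*z))*((b*a)+(4*y)))))
Step 2: at LRRR: (9*3) -> 27; overall: (((((b+y)*(9+a))+((y+2)+30))*(((5*z)+(a+x))*((1+a)+(9*3))))+((((x+a)*(z*4))*((0+x)+(7+4)))+(((b*8)*(5*z))*((b*a)+(4*y))))) -> (((((b+y)*(9+a))+((y+2)+30))*(((5*z)+(a+x))*((1+a)+27)))+((((x+a)*(z*4))*((0+x)+(7+4)))+(((b*8)*(5*z))*((b*a)+(4*y)))))
Step 3: at RLRL: (0+x) -> x; overall: (((((b+y)*(9+a))+((y+2)+30))*(((5*z)+(a+x))*((1+a)+27)))+((((x+a)*(z*4))*((0+x)+(7+4)))+(((b*8)*(5*z))*((b*a)+(4*y))))) -> (((((b+y)*(9+a))+((y+2)+30))*(((5*z)+(a+x))*((1+a)+27)))+((((x+a)*(z*4))*(x+(7+4)))+(((b*8)*(5*z))*((b*a)+(4*y)))))
Step 4: at RLRR: (7+4) -> 11; overall: (((((b+y)*(9+a))+((y+2)+30))*(((5*z)+(a+x))*((1+a)+27)))+((((x+a)*(z*4))*(x+(7+4)))+(((b*8)*(5*z))*((b*a)+(4*y))))) -> (((((b+y)*(9+a))+((y+2)+30))*(((5*z)+(a+x))*((1+a)+27)))+((((x+a)*(z*4))*(x+11))+(((b*8)*(5*z))*((b*a)+(4*y)))))
Fixed point: (((((b+y)*(9+a))+((y+2)+30))*(((5*z)+(a+x))*((1+a)+27)))+((((x+a)*(z*4))*(x+11))+(((b*8)*(5*z))*((b*a)+(4*y)))))

Answer: (((((b+y)*(9+a))+((y+2)+30))*(((5*z)+(a+x))*((1+a)+27)))+((((x+a)*(z*4))*(x+11))+(((b*8)*(5*z))*((b*a)+(4*y)))))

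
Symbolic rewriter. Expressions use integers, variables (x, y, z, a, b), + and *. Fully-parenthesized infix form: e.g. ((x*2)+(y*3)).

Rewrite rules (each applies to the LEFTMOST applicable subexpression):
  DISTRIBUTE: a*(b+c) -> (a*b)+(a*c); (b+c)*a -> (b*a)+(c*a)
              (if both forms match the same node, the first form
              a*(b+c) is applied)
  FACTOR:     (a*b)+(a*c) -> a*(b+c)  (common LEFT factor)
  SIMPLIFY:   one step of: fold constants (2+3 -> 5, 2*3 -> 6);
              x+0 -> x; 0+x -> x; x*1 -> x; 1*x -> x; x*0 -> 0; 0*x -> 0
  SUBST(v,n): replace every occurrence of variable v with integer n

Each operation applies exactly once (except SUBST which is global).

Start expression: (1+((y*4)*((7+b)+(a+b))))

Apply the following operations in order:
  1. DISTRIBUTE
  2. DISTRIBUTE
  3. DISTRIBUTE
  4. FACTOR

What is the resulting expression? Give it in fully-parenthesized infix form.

Start: (1+((y*4)*((7+b)+(a+b))))
Apply DISTRIBUTE at R (target: ((y*4)*((7+b)+(a+b)))): (1+((y*4)*((7+b)+(a+b)))) -> (1+(((y*4)*(7+b))+((y*4)*(a+b))))
Apply DISTRIBUTE at RL (target: ((y*4)*(7+b))): (1+(((y*4)*(7+b))+((y*4)*(a+b)))) -> (1+((((y*4)*7)+((y*4)*b))+((y*4)*(a+b))))
Apply DISTRIBUTE at RR (target: ((y*4)*(a+b))): (1+((((y*4)*7)+((y*4)*b))+((y*4)*(a+b)))) -> (1+((((y*4)*7)+((y*4)*b))+(((y*4)*a)+((y*4)*b))))
Apply FACTOR at RL (target: (((y*4)*7)+((y*4)*b))): (1+((((y*4)*7)+((y*4)*b))+(((y*4)*a)+((y*4)*b)))) -> (1+(((y*4)*(7+b))+(((y*4)*a)+((y*4)*b))))

Answer: (1+(((y*4)*(7+b))+(((y*4)*a)+((y*4)*b))))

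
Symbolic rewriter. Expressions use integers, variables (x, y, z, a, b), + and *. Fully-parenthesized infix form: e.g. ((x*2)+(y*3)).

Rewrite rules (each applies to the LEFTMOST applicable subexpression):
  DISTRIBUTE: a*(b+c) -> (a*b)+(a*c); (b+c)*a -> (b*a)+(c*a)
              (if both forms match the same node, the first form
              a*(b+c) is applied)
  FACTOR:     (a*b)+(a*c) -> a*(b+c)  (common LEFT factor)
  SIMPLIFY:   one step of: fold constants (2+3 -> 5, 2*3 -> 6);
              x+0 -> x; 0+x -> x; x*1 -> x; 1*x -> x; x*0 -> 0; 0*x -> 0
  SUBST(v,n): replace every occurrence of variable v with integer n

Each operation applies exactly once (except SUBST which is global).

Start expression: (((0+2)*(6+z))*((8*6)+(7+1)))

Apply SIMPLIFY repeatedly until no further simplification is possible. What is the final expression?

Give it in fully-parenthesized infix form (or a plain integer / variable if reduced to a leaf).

Start: (((0+2)*(6+z))*((8*6)+(7+1)))
Step 1: at LL: (0+2) -> 2; overall: (((0+2)*(6+z))*((8*6)+(7+1))) -> ((2*(6+z))*((8*6)+(7+1)))
Step 2: at RL: (8*6) -> 48; overall: ((2*(6+z))*((8*6)+(7+1))) -> ((2*(6+z))*(48+(7+1)))
Step 3: at RR: (7+1) -> 8; overall: ((2*(6+z))*(48+(7+1))) -> ((2*(6+z))*(48+8))
Step 4: at R: (48+8) -> 56; overall: ((2*(6+z))*(48+8)) -> ((2*(6+z))*56)
Fixed point: ((2*(6+z))*56)

Answer: ((2*(6+z))*56)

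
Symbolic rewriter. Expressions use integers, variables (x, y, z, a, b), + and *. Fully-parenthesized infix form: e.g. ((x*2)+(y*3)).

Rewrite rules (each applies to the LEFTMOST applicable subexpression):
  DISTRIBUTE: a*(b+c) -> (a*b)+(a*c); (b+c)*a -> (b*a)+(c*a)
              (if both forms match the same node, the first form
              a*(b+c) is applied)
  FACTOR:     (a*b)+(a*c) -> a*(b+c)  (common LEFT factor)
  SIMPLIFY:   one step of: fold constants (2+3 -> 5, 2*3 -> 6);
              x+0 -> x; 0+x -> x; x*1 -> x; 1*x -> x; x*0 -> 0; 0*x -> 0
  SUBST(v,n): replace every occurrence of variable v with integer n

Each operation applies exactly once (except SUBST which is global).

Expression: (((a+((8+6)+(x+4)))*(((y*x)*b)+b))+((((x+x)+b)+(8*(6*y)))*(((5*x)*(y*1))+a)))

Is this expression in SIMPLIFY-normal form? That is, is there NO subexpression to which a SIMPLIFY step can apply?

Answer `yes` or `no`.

Answer: no

Derivation:
Expression: (((a+((8+6)+(x+4)))*(((y*x)*b)+b))+((((x+x)+b)+(8*(6*y)))*(((5*x)*(y*1))+a)))
Scanning for simplifiable subexpressions (pre-order)...
  at root: (((a+((8+6)+(x+4)))*(((y*x)*b)+b))+((((x+x)+b)+(8*(6*y)))*(((5*x)*(y*1))+a))) (not simplifiable)
  at L: ((a+((8+6)+(x+4)))*(((y*x)*b)+b)) (not simplifiable)
  at LL: (a+((8+6)+(x+4))) (not simplifiable)
  at LLR: ((8+6)+(x+4)) (not simplifiable)
  at LLRL: (8+6) (SIMPLIFIABLE)
  at LLRR: (x+4) (not simplifiable)
  at LR: (((y*x)*b)+b) (not simplifiable)
  at LRL: ((y*x)*b) (not simplifiable)
  at LRLL: (y*x) (not simplifiable)
  at R: ((((x+x)+b)+(8*(6*y)))*(((5*x)*(y*1))+a)) (not simplifiable)
  at RL: (((x+x)+b)+(8*(6*y))) (not simplifiable)
  at RLL: ((x+x)+b) (not simplifiable)
  at RLLL: (x+x) (not simplifiable)
  at RLR: (8*(6*y)) (not simplifiable)
  at RLRR: (6*y) (not simplifiable)
  at RR: (((5*x)*(y*1))+a) (not simplifiable)
  at RRL: ((5*x)*(y*1)) (not simplifiable)
  at RRLL: (5*x) (not simplifiable)
  at RRLR: (y*1) (SIMPLIFIABLE)
Found simplifiable subexpr at path LLRL: (8+6)
One SIMPLIFY step would give: (((a+(14+(x+4)))*(((y*x)*b)+b))+((((x+x)+b)+(8*(6*y)))*(((5*x)*(y*1))+a)))
-> NOT in normal form.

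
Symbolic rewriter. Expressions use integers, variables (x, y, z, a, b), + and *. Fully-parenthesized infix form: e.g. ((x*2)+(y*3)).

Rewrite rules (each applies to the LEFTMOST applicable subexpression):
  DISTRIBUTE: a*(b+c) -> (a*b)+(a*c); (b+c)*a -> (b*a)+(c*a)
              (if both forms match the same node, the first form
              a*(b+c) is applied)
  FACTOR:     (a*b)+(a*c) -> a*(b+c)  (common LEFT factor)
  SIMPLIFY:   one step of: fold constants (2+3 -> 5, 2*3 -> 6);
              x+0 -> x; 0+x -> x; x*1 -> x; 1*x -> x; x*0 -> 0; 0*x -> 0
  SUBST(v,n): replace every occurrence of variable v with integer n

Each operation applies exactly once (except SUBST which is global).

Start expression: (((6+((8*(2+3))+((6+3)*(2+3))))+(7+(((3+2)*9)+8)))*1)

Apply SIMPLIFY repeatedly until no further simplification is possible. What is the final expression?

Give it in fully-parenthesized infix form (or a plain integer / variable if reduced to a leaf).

Start: (((6+((8*(2+3))+((6+3)*(2+3))))+(7+(((3+2)*9)+8)))*1)
Step 1: at root: (((6+((8*(2+3))+((6+3)*(2+3))))+(7+(((3+2)*9)+8)))*1) -> ((6+((8*(2+3))+((6+3)*(2+3))))+(7+(((3+2)*9)+8))); overall: (((6+((8*(2+3))+((6+3)*(2+3))))+(7+(((3+2)*9)+8)))*1) -> ((6+((8*(2+3))+((6+3)*(2+3))))+(7+(((3+2)*9)+8)))
Step 2: at LRLR: (2+3) -> 5; overall: ((6+((8*(2+3))+((6+3)*(2+3))))+(7+(((3+2)*9)+8))) -> ((6+((8*5)+((6+3)*(2+3))))+(7+(((3+2)*9)+8)))
Step 3: at LRL: (8*5) -> 40; overall: ((6+((8*5)+((6+3)*(2+3))))+(7+(((3+2)*9)+8))) -> ((6+(40+((6+3)*(2+3))))+(7+(((3+2)*9)+8)))
Step 4: at LRRL: (6+3) -> 9; overall: ((6+(40+((6+3)*(2+3))))+(7+(((3+2)*9)+8))) -> ((6+(40+(9*(2+3))))+(7+(((3+2)*9)+8)))
Step 5: at LRRR: (2+3) -> 5; overall: ((6+(40+(9*(2+3))))+(7+(((3+2)*9)+8))) -> ((6+(40+(9*5)))+(7+(((3+2)*9)+8)))
Step 6: at LRR: (9*5) -> 45; overall: ((6+(40+(9*5)))+(7+(((3+2)*9)+8))) -> ((6+(40+45))+(7+(((3+2)*9)+8)))
Step 7: at LR: (40+45) -> 85; overall: ((6+(40+45))+(7+(((3+2)*9)+8))) -> ((6+85)+(7+(((3+2)*9)+8)))
Step 8: at L: (6+85) -> 91; overall: ((6+85)+(7+(((3+2)*9)+8))) -> (91+(7+(((3+2)*9)+8)))
Step 9: at RRLL: (3+2) -> 5; overall: (91+(7+(((3+2)*9)+8))) -> (91+(7+((5*9)+8)))
Step 10: at RRL: (5*9) -> 45; overall: (91+(7+((5*9)+8))) -> (91+(7+(45+8)))
Step 11: at RR: (45+8) -> 53; overall: (91+(7+(45+8))) -> (91+(7+53))
Step 12: at R: (7+53) -> 60; overall: (91+(7+53)) -> (91+60)
Step 13: at root: (91+60) -> 151; overall: (91+60) -> 151
Fixed point: 151

Answer: 151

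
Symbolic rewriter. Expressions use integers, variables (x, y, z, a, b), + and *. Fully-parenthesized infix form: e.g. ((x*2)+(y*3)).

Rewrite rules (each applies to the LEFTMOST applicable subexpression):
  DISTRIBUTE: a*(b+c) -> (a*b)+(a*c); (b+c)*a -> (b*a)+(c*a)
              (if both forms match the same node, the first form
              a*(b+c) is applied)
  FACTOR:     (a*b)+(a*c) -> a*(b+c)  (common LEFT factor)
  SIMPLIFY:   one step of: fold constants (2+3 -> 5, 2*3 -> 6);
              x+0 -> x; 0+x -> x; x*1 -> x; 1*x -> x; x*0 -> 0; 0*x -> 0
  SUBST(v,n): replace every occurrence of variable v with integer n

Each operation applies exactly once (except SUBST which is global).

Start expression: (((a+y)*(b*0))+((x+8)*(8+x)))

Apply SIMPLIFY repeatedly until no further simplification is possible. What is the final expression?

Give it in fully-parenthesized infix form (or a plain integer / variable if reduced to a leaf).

Answer: ((x+8)*(8+x))

Derivation:
Start: (((a+y)*(b*0))+((x+8)*(8+x)))
Step 1: at LR: (b*0) -> 0; overall: (((a+y)*(b*0))+((x+8)*(8+x))) -> (((a+y)*0)+((x+8)*(8+x)))
Step 2: at L: ((a+y)*0) -> 0; overall: (((a+y)*0)+((x+8)*(8+x))) -> (0+((x+8)*(8+x)))
Step 3: at root: (0+((x+8)*(8+x))) -> ((x+8)*(8+x)); overall: (0+((x+8)*(8+x))) -> ((x+8)*(8+x))
Fixed point: ((x+8)*(8+x))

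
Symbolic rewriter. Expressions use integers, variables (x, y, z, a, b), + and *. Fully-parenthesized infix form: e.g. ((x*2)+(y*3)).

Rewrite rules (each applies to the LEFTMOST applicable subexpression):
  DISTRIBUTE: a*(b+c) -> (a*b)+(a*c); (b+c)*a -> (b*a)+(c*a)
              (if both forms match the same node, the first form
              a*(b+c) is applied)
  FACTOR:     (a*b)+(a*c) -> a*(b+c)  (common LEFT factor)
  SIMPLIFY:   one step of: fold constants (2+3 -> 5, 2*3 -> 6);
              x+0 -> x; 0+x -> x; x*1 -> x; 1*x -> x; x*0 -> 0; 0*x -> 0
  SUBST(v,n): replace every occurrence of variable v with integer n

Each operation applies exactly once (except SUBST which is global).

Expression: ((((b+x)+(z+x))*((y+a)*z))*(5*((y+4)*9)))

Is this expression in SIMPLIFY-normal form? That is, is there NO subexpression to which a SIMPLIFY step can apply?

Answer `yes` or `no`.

Answer: yes

Derivation:
Expression: ((((b+x)+(z+x))*((y+a)*z))*(5*((y+4)*9)))
Scanning for simplifiable subexpressions (pre-order)...
  at root: ((((b+x)+(z+x))*((y+a)*z))*(5*((y+4)*9))) (not simplifiable)
  at L: (((b+x)+(z+x))*((y+a)*z)) (not simplifiable)
  at LL: ((b+x)+(z+x)) (not simplifiable)
  at LLL: (b+x) (not simplifiable)
  at LLR: (z+x) (not simplifiable)
  at LR: ((y+a)*z) (not simplifiable)
  at LRL: (y+a) (not simplifiable)
  at R: (5*((y+4)*9)) (not simplifiable)
  at RR: ((y+4)*9) (not simplifiable)
  at RRL: (y+4) (not simplifiable)
Result: no simplifiable subexpression found -> normal form.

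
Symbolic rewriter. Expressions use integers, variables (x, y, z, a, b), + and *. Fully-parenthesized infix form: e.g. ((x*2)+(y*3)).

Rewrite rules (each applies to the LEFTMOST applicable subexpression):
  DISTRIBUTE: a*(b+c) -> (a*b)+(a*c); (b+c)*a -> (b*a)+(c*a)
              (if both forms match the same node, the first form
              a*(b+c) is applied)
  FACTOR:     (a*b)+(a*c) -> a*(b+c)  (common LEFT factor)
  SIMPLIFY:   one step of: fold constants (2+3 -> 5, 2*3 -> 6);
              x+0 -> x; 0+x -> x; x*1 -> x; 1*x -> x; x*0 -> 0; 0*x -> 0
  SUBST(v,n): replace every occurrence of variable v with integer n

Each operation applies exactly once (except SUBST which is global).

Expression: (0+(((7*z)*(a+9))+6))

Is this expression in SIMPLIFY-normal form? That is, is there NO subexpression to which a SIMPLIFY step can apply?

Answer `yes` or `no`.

Expression: (0+(((7*z)*(a+9))+6))
Scanning for simplifiable subexpressions (pre-order)...
  at root: (0+(((7*z)*(a+9))+6)) (SIMPLIFIABLE)
  at R: (((7*z)*(a+9))+6) (not simplifiable)
  at RL: ((7*z)*(a+9)) (not simplifiable)
  at RLL: (7*z) (not simplifiable)
  at RLR: (a+9) (not simplifiable)
Found simplifiable subexpr at path root: (0+(((7*z)*(a+9))+6))
One SIMPLIFY step would give: (((7*z)*(a+9))+6)
-> NOT in normal form.

Answer: no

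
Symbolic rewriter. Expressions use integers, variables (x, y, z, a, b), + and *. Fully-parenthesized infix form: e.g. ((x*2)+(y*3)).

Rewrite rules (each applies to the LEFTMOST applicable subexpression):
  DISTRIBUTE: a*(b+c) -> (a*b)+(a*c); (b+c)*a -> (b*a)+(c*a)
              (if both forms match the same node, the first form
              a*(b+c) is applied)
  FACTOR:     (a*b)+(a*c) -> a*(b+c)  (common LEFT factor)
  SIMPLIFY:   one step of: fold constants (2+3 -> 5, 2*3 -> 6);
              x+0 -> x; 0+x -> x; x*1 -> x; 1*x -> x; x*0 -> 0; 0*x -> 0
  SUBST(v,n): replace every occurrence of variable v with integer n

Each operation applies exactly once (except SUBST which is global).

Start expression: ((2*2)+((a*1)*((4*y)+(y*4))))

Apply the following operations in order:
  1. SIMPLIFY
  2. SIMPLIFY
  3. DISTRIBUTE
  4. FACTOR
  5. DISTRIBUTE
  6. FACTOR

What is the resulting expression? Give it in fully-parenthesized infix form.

Start: ((2*2)+((a*1)*((4*y)+(y*4))))
Apply SIMPLIFY at L (target: (2*2)): ((2*2)+((a*1)*((4*y)+(y*4)))) -> (4+((a*1)*((4*y)+(y*4))))
Apply SIMPLIFY at RL (target: (a*1)): (4+((a*1)*((4*y)+(y*4)))) -> (4+(a*((4*y)+(y*4))))
Apply DISTRIBUTE at R (target: (a*((4*y)+(y*4)))): (4+(a*((4*y)+(y*4)))) -> (4+((a*(4*y))+(a*(y*4))))
Apply FACTOR at R (target: ((a*(4*y))+(a*(y*4)))): (4+((a*(4*y))+(a*(y*4)))) -> (4+(a*((4*y)+(y*4))))
Apply DISTRIBUTE at R (target: (a*((4*y)+(y*4)))): (4+(a*((4*y)+(y*4)))) -> (4+((a*(4*y))+(a*(y*4))))
Apply FACTOR at R (target: ((a*(4*y))+(a*(y*4)))): (4+((a*(4*y))+(a*(y*4)))) -> (4+(a*((4*y)+(y*4))))

Answer: (4+(a*((4*y)+(y*4))))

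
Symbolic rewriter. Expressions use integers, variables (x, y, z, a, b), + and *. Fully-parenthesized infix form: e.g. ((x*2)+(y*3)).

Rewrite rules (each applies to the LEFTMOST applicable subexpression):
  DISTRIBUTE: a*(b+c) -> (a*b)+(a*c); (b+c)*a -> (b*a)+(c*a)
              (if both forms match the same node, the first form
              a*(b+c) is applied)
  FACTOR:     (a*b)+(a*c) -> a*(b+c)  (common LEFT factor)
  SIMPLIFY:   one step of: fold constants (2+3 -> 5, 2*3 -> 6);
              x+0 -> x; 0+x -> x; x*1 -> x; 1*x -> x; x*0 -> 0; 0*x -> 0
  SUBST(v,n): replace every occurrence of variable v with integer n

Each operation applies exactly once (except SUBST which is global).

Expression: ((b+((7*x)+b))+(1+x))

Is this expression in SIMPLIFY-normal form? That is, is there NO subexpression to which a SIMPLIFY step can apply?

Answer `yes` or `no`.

Answer: yes

Derivation:
Expression: ((b+((7*x)+b))+(1+x))
Scanning for simplifiable subexpressions (pre-order)...
  at root: ((b+((7*x)+b))+(1+x)) (not simplifiable)
  at L: (b+((7*x)+b)) (not simplifiable)
  at LR: ((7*x)+b) (not simplifiable)
  at LRL: (7*x) (not simplifiable)
  at R: (1+x) (not simplifiable)
Result: no simplifiable subexpression found -> normal form.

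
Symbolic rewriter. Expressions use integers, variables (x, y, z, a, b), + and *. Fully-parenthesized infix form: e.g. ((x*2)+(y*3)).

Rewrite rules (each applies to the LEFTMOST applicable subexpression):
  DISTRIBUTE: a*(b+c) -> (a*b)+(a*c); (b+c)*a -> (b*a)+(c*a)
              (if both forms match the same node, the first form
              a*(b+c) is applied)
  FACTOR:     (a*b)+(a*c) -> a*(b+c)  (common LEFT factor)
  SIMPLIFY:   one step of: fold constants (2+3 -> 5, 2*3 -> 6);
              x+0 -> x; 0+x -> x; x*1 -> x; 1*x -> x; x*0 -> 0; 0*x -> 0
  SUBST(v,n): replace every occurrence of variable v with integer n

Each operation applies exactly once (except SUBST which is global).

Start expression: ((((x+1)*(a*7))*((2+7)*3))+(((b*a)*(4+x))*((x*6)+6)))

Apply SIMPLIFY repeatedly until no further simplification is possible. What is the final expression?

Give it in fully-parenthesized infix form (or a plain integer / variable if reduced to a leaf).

Answer: ((((x+1)*(a*7))*27)+(((b*a)*(4+x))*((x*6)+6)))

Derivation:
Start: ((((x+1)*(a*7))*((2+7)*3))+(((b*a)*(4+x))*((x*6)+6)))
Step 1: at LRL: (2+7) -> 9; overall: ((((x+1)*(a*7))*((2+7)*3))+(((b*a)*(4+x))*((x*6)+6))) -> ((((x+1)*(a*7))*(9*3))+(((b*a)*(4+x))*((x*6)+6)))
Step 2: at LR: (9*3) -> 27; overall: ((((x+1)*(a*7))*(9*3))+(((b*a)*(4+x))*((x*6)+6))) -> ((((x+1)*(a*7))*27)+(((b*a)*(4+x))*((x*6)+6)))
Fixed point: ((((x+1)*(a*7))*27)+(((b*a)*(4+x))*((x*6)+6)))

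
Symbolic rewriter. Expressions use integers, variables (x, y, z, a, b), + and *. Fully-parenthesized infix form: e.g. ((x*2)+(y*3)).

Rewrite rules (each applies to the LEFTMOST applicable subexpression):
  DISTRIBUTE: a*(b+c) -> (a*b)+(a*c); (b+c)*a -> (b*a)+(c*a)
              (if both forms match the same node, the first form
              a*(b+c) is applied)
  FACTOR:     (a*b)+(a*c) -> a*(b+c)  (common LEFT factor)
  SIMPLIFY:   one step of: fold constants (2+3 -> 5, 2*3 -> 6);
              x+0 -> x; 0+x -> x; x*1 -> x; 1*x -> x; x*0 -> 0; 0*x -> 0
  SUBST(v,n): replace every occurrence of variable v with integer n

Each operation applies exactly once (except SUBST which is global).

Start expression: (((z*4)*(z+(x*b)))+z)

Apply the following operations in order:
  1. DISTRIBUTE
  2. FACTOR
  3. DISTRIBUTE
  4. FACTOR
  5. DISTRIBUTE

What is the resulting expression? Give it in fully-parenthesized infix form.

Start: (((z*4)*(z+(x*b)))+z)
Apply DISTRIBUTE at L (target: ((z*4)*(z+(x*b)))): (((z*4)*(z+(x*b)))+z) -> ((((z*4)*z)+((z*4)*(x*b)))+z)
Apply FACTOR at L (target: (((z*4)*z)+((z*4)*(x*b)))): ((((z*4)*z)+((z*4)*(x*b)))+z) -> (((z*4)*(z+(x*b)))+z)
Apply DISTRIBUTE at L (target: ((z*4)*(z+(x*b)))): (((z*4)*(z+(x*b)))+z) -> ((((z*4)*z)+((z*4)*(x*b)))+z)
Apply FACTOR at L (target: (((z*4)*z)+((z*4)*(x*b)))): ((((z*4)*z)+((z*4)*(x*b)))+z) -> (((z*4)*(z+(x*b)))+z)
Apply DISTRIBUTE at L (target: ((z*4)*(z+(x*b)))): (((z*4)*(z+(x*b)))+z) -> ((((z*4)*z)+((z*4)*(x*b)))+z)

Answer: ((((z*4)*z)+((z*4)*(x*b)))+z)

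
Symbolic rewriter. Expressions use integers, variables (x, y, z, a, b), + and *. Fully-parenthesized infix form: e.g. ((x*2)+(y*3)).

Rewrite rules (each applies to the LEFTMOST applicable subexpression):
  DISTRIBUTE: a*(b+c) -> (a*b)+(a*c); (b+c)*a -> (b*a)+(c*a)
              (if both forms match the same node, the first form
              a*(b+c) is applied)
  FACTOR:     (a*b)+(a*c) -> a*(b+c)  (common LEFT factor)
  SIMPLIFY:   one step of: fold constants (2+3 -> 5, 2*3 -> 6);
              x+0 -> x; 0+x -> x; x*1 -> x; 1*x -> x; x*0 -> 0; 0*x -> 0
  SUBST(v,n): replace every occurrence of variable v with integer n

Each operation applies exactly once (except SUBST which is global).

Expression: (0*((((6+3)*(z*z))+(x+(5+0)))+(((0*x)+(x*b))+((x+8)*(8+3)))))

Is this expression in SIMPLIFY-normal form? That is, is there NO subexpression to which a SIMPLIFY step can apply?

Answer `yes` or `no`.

Answer: no

Derivation:
Expression: (0*((((6+3)*(z*z))+(x+(5+0)))+(((0*x)+(x*b))+((x+8)*(8+3)))))
Scanning for simplifiable subexpressions (pre-order)...
  at root: (0*((((6+3)*(z*z))+(x+(5+0)))+(((0*x)+(x*b))+((x+8)*(8+3))))) (SIMPLIFIABLE)
  at R: ((((6+3)*(z*z))+(x+(5+0)))+(((0*x)+(x*b))+((x+8)*(8+3)))) (not simplifiable)
  at RL: (((6+3)*(z*z))+(x+(5+0))) (not simplifiable)
  at RLL: ((6+3)*(z*z)) (not simplifiable)
  at RLLL: (6+3) (SIMPLIFIABLE)
  at RLLR: (z*z) (not simplifiable)
  at RLR: (x+(5+0)) (not simplifiable)
  at RLRR: (5+0) (SIMPLIFIABLE)
  at RR: (((0*x)+(x*b))+((x+8)*(8+3))) (not simplifiable)
  at RRL: ((0*x)+(x*b)) (not simplifiable)
  at RRLL: (0*x) (SIMPLIFIABLE)
  at RRLR: (x*b) (not simplifiable)
  at RRR: ((x+8)*(8+3)) (not simplifiable)
  at RRRL: (x+8) (not simplifiable)
  at RRRR: (8+3) (SIMPLIFIABLE)
Found simplifiable subexpr at path root: (0*((((6+3)*(z*z))+(x+(5+0)))+(((0*x)+(x*b))+((x+8)*(8+3)))))
One SIMPLIFY step would give: 0
-> NOT in normal form.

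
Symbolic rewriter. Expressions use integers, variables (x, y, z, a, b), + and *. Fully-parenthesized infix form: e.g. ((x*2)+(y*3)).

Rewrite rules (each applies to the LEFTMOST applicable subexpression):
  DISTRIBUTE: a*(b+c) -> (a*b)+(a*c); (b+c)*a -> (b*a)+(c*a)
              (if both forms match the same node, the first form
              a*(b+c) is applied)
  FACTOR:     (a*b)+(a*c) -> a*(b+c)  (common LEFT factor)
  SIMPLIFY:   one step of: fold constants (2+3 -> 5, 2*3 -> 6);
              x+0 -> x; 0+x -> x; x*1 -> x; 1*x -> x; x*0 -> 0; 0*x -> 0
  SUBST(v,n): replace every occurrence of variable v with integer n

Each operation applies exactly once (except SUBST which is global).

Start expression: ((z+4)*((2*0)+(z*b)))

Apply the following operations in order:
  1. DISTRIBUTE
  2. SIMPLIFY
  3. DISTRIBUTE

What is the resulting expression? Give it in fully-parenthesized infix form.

Start: ((z+4)*((2*0)+(z*b)))
Apply DISTRIBUTE at root (target: ((z+4)*((2*0)+(z*b)))): ((z+4)*((2*0)+(z*b))) -> (((z+4)*(2*0))+((z+4)*(z*b)))
Apply SIMPLIFY at LR (target: (2*0)): (((z+4)*(2*0))+((z+4)*(z*b))) -> (((z+4)*0)+((z+4)*(z*b)))
Apply DISTRIBUTE at L (target: ((z+4)*0)): (((z+4)*0)+((z+4)*(z*b))) -> (((z*0)+(4*0))+((z+4)*(z*b)))

Answer: (((z*0)+(4*0))+((z+4)*(z*b)))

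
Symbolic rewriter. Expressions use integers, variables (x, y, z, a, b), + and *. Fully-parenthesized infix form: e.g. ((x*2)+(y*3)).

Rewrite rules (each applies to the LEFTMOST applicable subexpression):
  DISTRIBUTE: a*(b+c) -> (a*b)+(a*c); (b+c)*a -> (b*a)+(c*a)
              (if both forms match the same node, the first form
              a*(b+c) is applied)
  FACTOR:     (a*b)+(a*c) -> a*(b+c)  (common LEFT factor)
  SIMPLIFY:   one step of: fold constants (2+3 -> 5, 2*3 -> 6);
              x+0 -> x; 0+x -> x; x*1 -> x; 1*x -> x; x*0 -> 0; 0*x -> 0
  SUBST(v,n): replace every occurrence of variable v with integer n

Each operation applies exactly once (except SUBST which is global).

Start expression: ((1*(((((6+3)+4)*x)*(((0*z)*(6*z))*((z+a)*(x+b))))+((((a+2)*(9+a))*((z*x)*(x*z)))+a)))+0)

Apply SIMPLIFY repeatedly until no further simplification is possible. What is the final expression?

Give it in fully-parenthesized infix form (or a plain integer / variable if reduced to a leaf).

Answer: ((((a+2)*(9+a))*((z*x)*(x*z)))+a)

Derivation:
Start: ((1*(((((6+3)+4)*x)*(((0*z)*(6*z))*((z+a)*(x+b))))+((((a+2)*(9+a))*((z*x)*(x*z)))+a)))+0)
Step 1: at root: ((1*(((((6+3)+4)*x)*(((0*z)*(6*z))*((z+a)*(x+b))))+((((a+2)*(9+a))*((z*x)*(x*z)))+a)))+0) -> (1*(((((6+3)+4)*x)*(((0*z)*(6*z))*((z+a)*(x+b))))+((((a+2)*(9+a))*((z*x)*(x*z)))+a))); overall: ((1*(((((6+3)+4)*x)*(((0*z)*(6*z))*((z+a)*(x+b))))+((((a+2)*(9+a))*((z*x)*(x*z)))+a)))+0) -> (1*(((((6+3)+4)*x)*(((0*z)*(6*z))*((z+a)*(x+b))))+((((a+2)*(9+a))*((z*x)*(x*z)))+a)))
Step 2: at root: (1*(((((6+3)+4)*x)*(((0*z)*(6*z))*((z+a)*(x+b))))+((((a+2)*(9+a))*((z*x)*(x*z)))+a))) -> (((((6+3)+4)*x)*(((0*z)*(6*z))*((z+a)*(x+b))))+((((a+2)*(9+a))*((z*x)*(x*z)))+a)); overall: (1*(((((6+3)+4)*x)*(((0*z)*(6*z))*((z+a)*(x+b))))+((((a+2)*(9+a))*((z*x)*(x*z)))+a))) -> (((((6+3)+4)*x)*(((0*z)*(6*z))*((z+a)*(x+b))))+((((a+2)*(9+a))*((z*x)*(x*z)))+a))
Step 3: at LLLL: (6+3) -> 9; overall: (((((6+3)+4)*x)*(((0*z)*(6*z))*((z+a)*(x+b))))+((((a+2)*(9+a))*((z*x)*(x*z)))+a)) -> ((((9+4)*x)*(((0*z)*(6*z))*((z+a)*(x+b))))+((((a+2)*(9+a))*((z*x)*(x*z)))+a))
Step 4: at LLL: (9+4) -> 13; overall: ((((9+4)*x)*(((0*z)*(6*z))*((z+a)*(x+b))))+((((a+2)*(9+a))*((z*x)*(x*z)))+a)) -> (((13*x)*(((0*z)*(6*z))*((z+a)*(x+b))))+((((a+2)*(9+a))*((z*x)*(x*z)))+a))
Step 5: at LRLL: (0*z) -> 0; overall: (((13*x)*(((0*z)*(6*z))*((z+a)*(x+b))))+((((a+2)*(9+a))*((z*x)*(x*z)))+a)) -> (((13*x)*((0*(6*z))*((z+a)*(x+b))))+((((a+2)*(9+a))*((z*x)*(x*z)))+a))
Step 6: at LRL: (0*(6*z)) -> 0; overall: (((13*x)*((0*(6*z))*((z+a)*(x+b))))+((((a+2)*(9+a))*((z*x)*(x*z)))+a)) -> (((13*x)*(0*((z+a)*(x+b))))+((((a+2)*(9+a))*((z*x)*(x*z)))+a))
Step 7: at LR: (0*((z+a)*(x+b))) -> 0; overall: (((13*x)*(0*((z+a)*(x+b))))+((((a+2)*(9+a))*((z*x)*(x*z)))+a)) -> (((13*x)*0)+((((a+2)*(9+a))*((z*x)*(x*z)))+a))
Step 8: at L: ((13*x)*0) -> 0; overall: (((13*x)*0)+((((a+2)*(9+a))*((z*x)*(x*z)))+a)) -> (0+((((a+2)*(9+a))*((z*x)*(x*z)))+a))
Step 9: at root: (0+((((a+2)*(9+a))*((z*x)*(x*z)))+a)) -> ((((a+2)*(9+a))*((z*x)*(x*z)))+a); overall: (0+((((a+2)*(9+a))*((z*x)*(x*z)))+a)) -> ((((a+2)*(9+a))*((z*x)*(x*z)))+a)
Fixed point: ((((a+2)*(9+a))*((z*x)*(x*z)))+a)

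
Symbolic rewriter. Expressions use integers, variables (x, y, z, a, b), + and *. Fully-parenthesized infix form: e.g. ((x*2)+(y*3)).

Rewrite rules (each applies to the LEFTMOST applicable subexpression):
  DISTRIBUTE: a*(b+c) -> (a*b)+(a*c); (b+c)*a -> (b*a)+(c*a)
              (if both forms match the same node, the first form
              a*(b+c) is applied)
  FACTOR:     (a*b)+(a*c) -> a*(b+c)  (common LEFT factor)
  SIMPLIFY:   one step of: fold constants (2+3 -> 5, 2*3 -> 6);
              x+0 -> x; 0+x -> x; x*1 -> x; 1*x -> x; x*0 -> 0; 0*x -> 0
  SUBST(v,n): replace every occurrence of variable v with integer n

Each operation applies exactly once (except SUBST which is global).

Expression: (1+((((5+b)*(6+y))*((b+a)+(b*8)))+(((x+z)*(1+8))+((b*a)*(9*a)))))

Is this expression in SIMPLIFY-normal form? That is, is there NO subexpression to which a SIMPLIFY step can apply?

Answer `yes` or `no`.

Expression: (1+((((5+b)*(6+y))*((b+a)+(b*8)))+(((x+z)*(1+8))+((b*a)*(9*a)))))
Scanning for simplifiable subexpressions (pre-order)...
  at root: (1+((((5+b)*(6+y))*((b+a)+(b*8)))+(((x+z)*(1+8))+((b*a)*(9*a))))) (not simplifiable)
  at R: ((((5+b)*(6+y))*((b+a)+(b*8)))+(((x+z)*(1+8))+((b*a)*(9*a)))) (not simplifiable)
  at RL: (((5+b)*(6+y))*((b+a)+(b*8))) (not simplifiable)
  at RLL: ((5+b)*(6+y)) (not simplifiable)
  at RLLL: (5+b) (not simplifiable)
  at RLLR: (6+y) (not simplifiable)
  at RLR: ((b+a)+(b*8)) (not simplifiable)
  at RLRL: (b+a) (not simplifiable)
  at RLRR: (b*8) (not simplifiable)
  at RR: (((x+z)*(1+8))+((b*a)*(9*a))) (not simplifiable)
  at RRL: ((x+z)*(1+8)) (not simplifiable)
  at RRLL: (x+z) (not simplifiable)
  at RRLR: (1+8) (SIMPLIFIABLE)
  at RRR: ((b*a)*(9*a)) (not simplifiable)
  at RRRL: (b*a) (not simplifiable)
  at RRRR: (9*a) (not simplifiable)
Found simplifiable subexpr at path RRLR: (1+8)
One SIMPLIFY step would give: (1+((((5+b)*(6+y))*((b+a)+(b*8)))+(((x+z)*9)+((b*a)*(9*a)))))
-> NOT in normal form.

Answer: no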